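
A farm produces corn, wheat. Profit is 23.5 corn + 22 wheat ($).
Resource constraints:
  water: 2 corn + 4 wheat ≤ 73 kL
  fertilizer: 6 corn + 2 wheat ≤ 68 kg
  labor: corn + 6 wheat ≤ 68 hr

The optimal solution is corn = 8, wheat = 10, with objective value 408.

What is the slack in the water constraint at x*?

water used = 2·8 + 4·10 = 56; slack = 73 − 56 = 17.

17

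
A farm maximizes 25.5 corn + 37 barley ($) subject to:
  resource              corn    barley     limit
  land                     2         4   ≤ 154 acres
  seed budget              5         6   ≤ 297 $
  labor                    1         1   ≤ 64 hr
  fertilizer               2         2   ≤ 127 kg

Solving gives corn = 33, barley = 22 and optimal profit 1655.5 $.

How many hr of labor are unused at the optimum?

9

labor used = 1·33 + 1·22 = 55; slack = 64 − 55 = 9.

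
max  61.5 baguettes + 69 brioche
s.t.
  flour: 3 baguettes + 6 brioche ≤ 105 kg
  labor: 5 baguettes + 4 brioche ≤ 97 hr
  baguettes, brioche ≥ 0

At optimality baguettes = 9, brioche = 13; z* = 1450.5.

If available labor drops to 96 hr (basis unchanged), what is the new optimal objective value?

1441.5

Both flour and labor are binding at x*.
Dual feasibility on the basic columns requires 3·y_flour + 5·y_labor = 61.5, 6·y_flour + 4·y_labor = 69.
This yields shadow prices y_flour = 5.5, y_labor = 9.
Δz = y_labor·Δb = 9 × (-1) = -9, so new z* = 1450.5 − 9 = 1441.5.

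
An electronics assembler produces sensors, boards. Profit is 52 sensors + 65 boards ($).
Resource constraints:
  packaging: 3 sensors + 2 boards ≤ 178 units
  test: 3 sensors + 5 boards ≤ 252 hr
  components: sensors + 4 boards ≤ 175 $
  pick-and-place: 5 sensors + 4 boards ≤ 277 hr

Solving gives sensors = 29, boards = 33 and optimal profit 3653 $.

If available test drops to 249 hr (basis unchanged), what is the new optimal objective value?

Binding: test and pick-and-place. Non-binding: packaging (25 unused), components (14 unused).
Slack constraints have shadow price 0 (complementary slackness).
Dual feasibility on the basic columns requires 3·y_test + 5·y_pick-and-place = 52, 5·y_test + 4·y_pick-and-place = 65.
Solving: y_test = 9, y_pick-and-place = 5.
Δz = y_test·Δb = 9 × (-3) = -27, so new z* = 3653 − 27 = 3626.

3626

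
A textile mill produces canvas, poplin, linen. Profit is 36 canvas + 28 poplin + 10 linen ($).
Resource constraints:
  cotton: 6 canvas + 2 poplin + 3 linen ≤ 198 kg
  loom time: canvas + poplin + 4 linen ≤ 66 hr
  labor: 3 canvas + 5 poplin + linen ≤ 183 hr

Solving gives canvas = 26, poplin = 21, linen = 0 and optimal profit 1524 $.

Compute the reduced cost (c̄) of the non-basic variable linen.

-6

Check each constraint at x*: cotton 198/198 (tight); loom time 47/66 (slack 19); labor 183/183 (tight).
Since loom time is not tight, its dual is 0.
From A_Bᵀ y = c: 6·y_cotton + 3·y_labor = 36; 2·y_cotton + 5·y_labor = 28.
→ y_cotton = 4 and y_labor = 4.
Reduced cost of linen: c₃ − yᵀa₃ = 10 − (4·3 + 4·1) = 10 − 16 = -6.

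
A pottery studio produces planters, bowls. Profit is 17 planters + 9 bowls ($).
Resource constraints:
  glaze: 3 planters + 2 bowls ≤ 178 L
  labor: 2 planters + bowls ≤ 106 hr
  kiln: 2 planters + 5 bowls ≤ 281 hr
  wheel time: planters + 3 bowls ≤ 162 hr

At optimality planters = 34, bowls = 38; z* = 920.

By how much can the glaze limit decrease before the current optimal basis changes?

Binding constraints: glaze, labor. The basis is B = [[3,2],[2,1]] with det -1.
Per unit decrease in glaze, x* moves by d = (1, -2).
The basis stays optimal until bowls reaches 0; allowable decrease = 19 L.

19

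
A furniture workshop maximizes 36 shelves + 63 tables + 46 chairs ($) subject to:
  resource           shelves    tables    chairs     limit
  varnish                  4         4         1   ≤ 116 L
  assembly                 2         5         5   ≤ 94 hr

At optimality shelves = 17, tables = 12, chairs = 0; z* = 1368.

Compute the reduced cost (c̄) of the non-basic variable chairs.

-3.5

Check each constraint at x*: varnish 116/116 (tight); assembly 94/94 (tight).
From A_Bᵀ y = c: 4·y_varnish + 2·y_assembly = 36; 4·y_varnish + 5·y_assembly = 63.
Solving: y_varnish = 4.5, y_assembly = 9.
Reduced cost of chairs: c₃ − yᵀa₃ = 46 − (4.5·1 + 9·5) = 46 − 49.5 = -3.5.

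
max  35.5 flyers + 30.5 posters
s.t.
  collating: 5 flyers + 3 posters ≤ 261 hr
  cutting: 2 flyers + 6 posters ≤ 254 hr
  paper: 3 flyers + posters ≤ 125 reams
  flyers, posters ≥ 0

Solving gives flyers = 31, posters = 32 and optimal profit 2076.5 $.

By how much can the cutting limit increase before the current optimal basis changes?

Binding constraints: cutting, paper. The basis is B = [[2,6],[3,1]] with det -16.
Per unit increase in cutting, x* moves by d = (-0.0625, 0.1875).
The basis stays optimal until collating becomes binding; allowable increase = 40 hr.

40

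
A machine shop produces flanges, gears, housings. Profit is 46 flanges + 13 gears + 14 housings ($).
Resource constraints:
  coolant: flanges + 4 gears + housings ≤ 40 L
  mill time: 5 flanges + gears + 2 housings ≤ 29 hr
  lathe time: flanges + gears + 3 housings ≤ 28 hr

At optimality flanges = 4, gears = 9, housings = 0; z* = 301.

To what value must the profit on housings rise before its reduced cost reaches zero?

19

Check each constraint at x*: coolant 40/40 (tight); mill time 29/29 (tight); lathe time 13/28 (slack 15).
By complementary slackness, y = 0 for the non-binding constraint.
From A_Bᵀ y = c: 1·y_coolant + 5·y_mill time = 46; 4·y_coolant + 1·y_mill time = 13.
→ y_coolant = 1 and y_mill time = 9.
housings enters the basis when its profit ≥ yᵀa₃ = 1·1 + 9·2 = 19.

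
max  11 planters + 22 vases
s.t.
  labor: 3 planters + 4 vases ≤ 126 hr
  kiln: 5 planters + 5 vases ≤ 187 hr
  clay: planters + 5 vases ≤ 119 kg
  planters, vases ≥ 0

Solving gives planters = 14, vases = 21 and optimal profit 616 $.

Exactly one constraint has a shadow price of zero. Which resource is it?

kiln

labor: 126/126 (binding)
kiln: 175/187 (slack 12)
clay: 119/119 (binding)
By complementary slackness, a constraint with positive slack has shadow price 0 → kiln.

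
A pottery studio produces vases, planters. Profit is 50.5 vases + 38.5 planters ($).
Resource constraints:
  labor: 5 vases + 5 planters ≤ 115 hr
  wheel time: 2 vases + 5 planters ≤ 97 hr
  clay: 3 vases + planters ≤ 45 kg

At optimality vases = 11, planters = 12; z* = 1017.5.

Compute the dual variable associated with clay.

At the optimum: labor uses 115 of 115 (binding); wheel time uses 82 of 97 (slack = 15); clay uses 45 of 45 (binding).
Since wheel time is not tight, its dual is 0.
The binding rows give the dual system: 5·y_labor + 3·y_clay = 50.5 and 5·y_labor + 1·y_clay = 38.5.
Solving: y_labor = 6.5, y_clay = 6.
Shadow price of clay = 6.

6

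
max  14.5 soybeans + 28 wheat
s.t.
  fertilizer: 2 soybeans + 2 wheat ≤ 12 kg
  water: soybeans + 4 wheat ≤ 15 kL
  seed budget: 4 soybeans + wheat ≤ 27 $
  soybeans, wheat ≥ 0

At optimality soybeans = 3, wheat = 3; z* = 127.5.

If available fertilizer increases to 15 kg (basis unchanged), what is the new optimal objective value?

142.5

Check each constraint at x*: fertilizer 12/12 (tight); water 15/15 (tight); seed budget 15/27 (slack 12).
By complementary slackness, y = 0 for the non-binding constraint.
The binding rows give the dual system: 2·y_fertilizer + 1·y_water = 14.5 and 2·y_fertilizer + 4·y_water = 28.
→ y_fertilizer = 5 and y_water = 4.5.
Δz = y_fertilizer·Δb = 5 × (3) = 15, so new z* = 127.5 + 15 = 142.5.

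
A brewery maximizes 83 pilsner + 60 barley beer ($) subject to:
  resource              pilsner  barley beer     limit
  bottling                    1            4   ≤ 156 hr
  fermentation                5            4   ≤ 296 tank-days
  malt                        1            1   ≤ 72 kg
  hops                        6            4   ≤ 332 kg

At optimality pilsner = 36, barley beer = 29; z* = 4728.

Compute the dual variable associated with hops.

8

At the optimum: bottling uses 152 of 156 (slack = 4); fermentation uses 296 of 296 (binding); malt uses 65 of 72 (slack = 7); hops uses 332 of 332 (binding).
Slack constraints have shadow price 0 (complementary slackness).
Dual feasibility on the basic columns requires 5·y_fermentation + 6·y_hops = 83, 4·y_fermentation + 4·y_hops = 60.
Solving: y_fermentation = 7, y_hops = 8.
Shadow price of hops = 8.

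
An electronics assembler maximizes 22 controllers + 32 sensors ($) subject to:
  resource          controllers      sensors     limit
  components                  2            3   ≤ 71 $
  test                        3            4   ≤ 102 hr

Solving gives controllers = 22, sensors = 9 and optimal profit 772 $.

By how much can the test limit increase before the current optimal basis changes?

Binding constraints: components, test. The basis is B = [[2,3],[3,4]] with det -1.
Per unit increase in test, x* moves by d = (3, -2).
The basis stays optimal until sensors reaches 0; allowable increase = 4.5 hr.

4.5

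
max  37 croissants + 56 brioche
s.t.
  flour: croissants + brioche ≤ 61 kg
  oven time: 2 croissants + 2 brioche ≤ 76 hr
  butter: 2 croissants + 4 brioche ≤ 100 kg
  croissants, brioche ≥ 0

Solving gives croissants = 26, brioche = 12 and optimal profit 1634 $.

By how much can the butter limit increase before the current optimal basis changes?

52

Binding constraints: oven time, butter. The basis is B = [[2,2],[2,4]] with det 4.
Per unit increase in butter, x* moves by d = (-0.5, 0.5).
The basis stays optimal until croissants reaches 0; allowable increase = 52 kg.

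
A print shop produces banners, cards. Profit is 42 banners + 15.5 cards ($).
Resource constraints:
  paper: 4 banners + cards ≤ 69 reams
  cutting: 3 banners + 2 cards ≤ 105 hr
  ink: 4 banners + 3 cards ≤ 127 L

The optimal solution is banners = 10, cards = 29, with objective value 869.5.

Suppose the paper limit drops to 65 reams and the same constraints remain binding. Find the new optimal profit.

837.5

At the optimum: paper uses 69 of 69 (binding); cutting uses 88 of 105 (slack = 17); ink uses 127 of 127 (binding).
Since cutting is not tight, its dual is 0.
From A_Bᵀ y = c: 4·y_paper + 4·y_ink = 42; 1·y_paper + 3·y_ink = 15.5.
This yields shadow prices y_paper = 8, y_ink = 2.5.
Δz = y_paper·Δb = 8 × (-4) = -32, so new z* = 869.5 − 32 = 837.5.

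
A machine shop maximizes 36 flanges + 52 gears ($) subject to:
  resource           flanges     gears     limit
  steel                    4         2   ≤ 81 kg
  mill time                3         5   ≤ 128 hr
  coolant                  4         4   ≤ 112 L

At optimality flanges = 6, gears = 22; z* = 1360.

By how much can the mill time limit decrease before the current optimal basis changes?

13

Binding constraints: mill time, coolant. The basis is B = [[3,5],[4,4]] with det -8.
Per unit decrease in mill time, x* moves by d = (0.5, -0.5).
The basis stays optimal until steel becomes binding; allowable decrease = 13 hr.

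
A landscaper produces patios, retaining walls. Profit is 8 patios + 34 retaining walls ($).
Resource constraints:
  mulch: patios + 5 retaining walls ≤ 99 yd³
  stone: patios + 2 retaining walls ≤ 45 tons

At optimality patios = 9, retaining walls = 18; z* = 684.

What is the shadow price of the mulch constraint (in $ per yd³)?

At the optimum: mulch uses 99 of 99 (binding); stone uses 45 of 45 (binding).
From A_Bᵀ y = c: 1·y_mulch + 1·y_stone = 8; 5·y_mulch + 2·y_stone = 34.
Solving: y_mulch = 6, y_stone = 2.
Shadow price of mulch = 6.

6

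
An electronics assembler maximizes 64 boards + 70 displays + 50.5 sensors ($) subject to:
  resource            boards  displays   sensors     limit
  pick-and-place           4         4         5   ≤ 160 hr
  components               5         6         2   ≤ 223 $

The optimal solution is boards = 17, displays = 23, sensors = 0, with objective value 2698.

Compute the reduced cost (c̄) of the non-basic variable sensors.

-4

Check each constraint at x*: pick-and-place 160/160 (tight); components 223/223 (tight).
The binding rows give the dual system: 4·y_pick-and-place + 5·y_components = 64 and 4·y_pick-and-place + 6·y_components = 70.
Solving: y_pick-and-place = 8.5, y_components = 6.
Reduced cost of sensors: c₃ − yᵀa₃ = 50.5 − (8.5·5 + 6·2) = 50.5 − 54.5 = -4.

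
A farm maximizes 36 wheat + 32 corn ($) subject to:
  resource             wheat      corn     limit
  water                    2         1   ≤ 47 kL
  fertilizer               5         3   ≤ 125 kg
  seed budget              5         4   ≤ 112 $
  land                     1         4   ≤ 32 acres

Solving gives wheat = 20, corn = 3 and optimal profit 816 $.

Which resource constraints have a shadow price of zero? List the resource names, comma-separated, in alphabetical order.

fertilizer, water

water: 43/47 (slack 4)
fertilizer: 109/125 (slack 16)
seed budget: 112/112 (binding)
land: 32/32 (binding)
By complementary slackness, a constraint with positive slack has shadow price 0 → fertilizer, water.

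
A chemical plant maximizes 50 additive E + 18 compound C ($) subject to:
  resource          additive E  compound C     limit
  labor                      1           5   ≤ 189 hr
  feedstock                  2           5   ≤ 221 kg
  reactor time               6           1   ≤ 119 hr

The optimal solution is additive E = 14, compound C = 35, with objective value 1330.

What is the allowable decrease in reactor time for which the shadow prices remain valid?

81.2

Binding constraints: labor, reactor time. The basis is B = [[1,5],[6,1]] with det -29.
Per unit decrease in reactor time, x* moves by d = (-0.1724, 0.0345).
The basis stays optimal until additive E reaches 0; allowable decrease = 81.2 hr.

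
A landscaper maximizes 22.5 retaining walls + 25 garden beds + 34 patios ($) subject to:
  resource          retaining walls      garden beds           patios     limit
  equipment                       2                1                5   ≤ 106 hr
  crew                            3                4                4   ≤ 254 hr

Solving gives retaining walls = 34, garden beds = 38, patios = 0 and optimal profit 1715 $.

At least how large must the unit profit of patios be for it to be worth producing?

Check each constraint at x*: equipment 106/106 (tight); crew 254/254 (tight).
From A_Bᵀ y = c: 2·y_equipment + 3·y_crew = 22.5; 1·y_equipment + 4·y_crew = 25.
This yields shadow prices y_equipment = 3, y_crew = 5.5.
patios enters the basis when its profit ≥ yᵀa₃ = 3·5 + 5.5·4 = 37.

37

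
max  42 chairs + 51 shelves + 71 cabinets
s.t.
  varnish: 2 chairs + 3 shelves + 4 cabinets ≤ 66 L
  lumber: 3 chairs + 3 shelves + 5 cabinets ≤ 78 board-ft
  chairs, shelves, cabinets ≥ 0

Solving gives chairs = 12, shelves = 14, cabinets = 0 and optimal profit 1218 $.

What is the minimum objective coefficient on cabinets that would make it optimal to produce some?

Check each constraint at x*: varnish 66/66 (tight); lumber 78/78 (tight).
The binding rows give the dual system: 2·y_varnish + 3·y_lumber = 42 and 3·y_varnish + 3·y_lumber = 51.
→ y_varnish = 9 and y_lumber = 8.
cabinets enters the basis when its profit ≥ yᵀa₃ = 9·4 + 8·5 = 76.

76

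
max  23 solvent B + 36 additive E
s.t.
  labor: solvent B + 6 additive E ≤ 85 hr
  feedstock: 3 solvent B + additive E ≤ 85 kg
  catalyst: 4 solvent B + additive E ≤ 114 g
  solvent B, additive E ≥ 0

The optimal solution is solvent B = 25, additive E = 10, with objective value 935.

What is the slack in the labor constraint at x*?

labor used = 1·25 + 6·10 = 85; slack = 85 − 85 = 0.

0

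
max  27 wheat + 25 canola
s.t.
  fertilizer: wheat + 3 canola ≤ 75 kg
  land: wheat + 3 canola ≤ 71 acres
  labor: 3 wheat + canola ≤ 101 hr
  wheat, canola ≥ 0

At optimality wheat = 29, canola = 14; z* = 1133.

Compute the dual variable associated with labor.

7

At the optimum: fertilizer uses 71 of 75 (slack = 4); land uses 71 of 71 (binding); labor uses 101 of 101 (binding).
Since fertilizer is not tight, its dual is 0.
Dual feasibility on the basic columns requires 1·y_land + 3·y_labor = 27, 3·y_land + 1·y_labor = 25.
Solving: y_land = 6, y_labor = 7.
Shadow price of labor = 7.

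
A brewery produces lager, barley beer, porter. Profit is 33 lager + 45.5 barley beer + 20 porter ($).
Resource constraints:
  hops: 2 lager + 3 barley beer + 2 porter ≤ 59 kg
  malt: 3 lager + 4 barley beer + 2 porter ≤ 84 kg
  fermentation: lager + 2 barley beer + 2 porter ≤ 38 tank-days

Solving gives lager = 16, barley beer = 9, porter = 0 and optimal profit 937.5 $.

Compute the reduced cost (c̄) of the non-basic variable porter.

-5

Check each constraint at x*: hops 59/59 (tight); malt 84/84 (tight); fermentation 34/38 (slack 4).
By complementary slackness, y = 0 for the non-binding constraint.
Dual feasibility on the basic columns requires 2·y_hops + 3·y_malt = 33, 3·y_hops + 4·y_malt = 45.5.
This yields shadow prices y_hops = 4.5, y_malt = 8.
Reduced cost of porter: c₃ − yᵀa₃ = 20 − (4.5·2 + 8·2) = 20 − 25 = -5.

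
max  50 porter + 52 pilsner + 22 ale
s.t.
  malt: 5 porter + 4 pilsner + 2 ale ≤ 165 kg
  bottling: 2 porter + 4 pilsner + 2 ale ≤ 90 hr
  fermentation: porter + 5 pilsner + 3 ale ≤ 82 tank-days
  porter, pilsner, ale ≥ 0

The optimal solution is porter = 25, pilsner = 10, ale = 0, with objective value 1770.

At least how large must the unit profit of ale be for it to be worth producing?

26

Check each constraint at x*: malt 165/165 (tight); bottling 90/90 (tight); fermentation 75/82 (slack 7).
Since fermentation is not tight, its dual is 0.
The binding rows give the dual system: 5·y_malt + 2·y_bottling = 50 and 4·y_malt + 4·y_bottling = 52.
This yields shadow prices y_malt = 8, y_bottling = 5.
ale enters the basis when its profit ≥ yᵀa₃ = 8·2 + 5·2 = 26.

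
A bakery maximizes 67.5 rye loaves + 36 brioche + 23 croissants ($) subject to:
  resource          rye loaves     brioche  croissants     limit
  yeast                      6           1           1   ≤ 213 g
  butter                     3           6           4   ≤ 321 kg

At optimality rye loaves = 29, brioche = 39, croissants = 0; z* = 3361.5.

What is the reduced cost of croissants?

-4

Check each constraint at x*: yeast 213/213 (tight); butter 321/321 (tight).
The binding rows give the dual system: 6·y_yeast + 3·y_butter = 67.5 and 1·y_yeast + 6·y_butter = 36.
This yields shadow prices y_yeast = 9, y_butter = 4.5.
Reduced cost of croissants: c₃ − yᵀa₃ = 23 − (9·1 + 4.5·4) = 23 − 27 = -4.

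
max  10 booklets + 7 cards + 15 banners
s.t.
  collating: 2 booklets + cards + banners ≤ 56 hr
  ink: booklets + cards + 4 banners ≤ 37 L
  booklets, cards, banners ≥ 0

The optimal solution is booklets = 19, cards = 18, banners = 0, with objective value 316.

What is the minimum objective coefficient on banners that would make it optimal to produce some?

19

Both collating and ink are binding at x*.
The binding rows give the dual system: 2·y_collating + 1·y_ink = 10 and 1·y_collating + 1·y_ink = 7.
This yields shadow prices y_collating = 3, y_ink = 4.
banners enters the basis when its profit ≥ yᵀa₃ = 3·1 + 4·4 = 19.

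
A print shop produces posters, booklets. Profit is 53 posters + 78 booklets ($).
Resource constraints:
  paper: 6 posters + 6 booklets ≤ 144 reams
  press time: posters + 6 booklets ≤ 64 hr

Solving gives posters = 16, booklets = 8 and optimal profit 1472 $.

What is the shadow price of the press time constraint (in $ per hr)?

5

Both paper and press time are binding at x*.
From A_Bᵀ y = c: 6·y_paper + 1·y_press time = 53; 6·y_paper + 6·y_press time = 78.
Solving: y_paper = 8, y_press time = 5.
Shadow price of press time = 5.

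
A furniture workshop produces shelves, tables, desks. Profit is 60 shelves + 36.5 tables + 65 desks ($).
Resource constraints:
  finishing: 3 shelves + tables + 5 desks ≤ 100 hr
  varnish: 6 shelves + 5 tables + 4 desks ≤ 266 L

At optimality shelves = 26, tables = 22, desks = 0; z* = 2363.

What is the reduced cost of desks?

At the optimum: finishing uses 100 of 100 (binding); varnish uses 266 of 266 (binding).
The binding rows give the dual system: 3·y_finishing + 6·y_varnish = 60 and 1·y_finishing + 5·y_varnish = 36.5.
→ y_finishing = 9 and y_varnish = 5.5.
Reduced cost of desks: c₃ − yᵀa₃ = 65 − (9·5 + 5.5·4) = 65 − 67 = -2.

-2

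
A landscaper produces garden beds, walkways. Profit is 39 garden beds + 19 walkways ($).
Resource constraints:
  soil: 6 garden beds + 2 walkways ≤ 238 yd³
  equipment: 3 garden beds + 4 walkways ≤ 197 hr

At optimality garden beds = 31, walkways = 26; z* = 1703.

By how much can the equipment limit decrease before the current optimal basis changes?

Binding constraints: soil, equipment. The basis is B = [[6,2],[3,4]] with det 18.
Per unit decrease in equipment, x* moves by d = (0.1111, -0.3333).
The basis stays optimal until walkways reaches 0; allowable decrease = 78 hr.

78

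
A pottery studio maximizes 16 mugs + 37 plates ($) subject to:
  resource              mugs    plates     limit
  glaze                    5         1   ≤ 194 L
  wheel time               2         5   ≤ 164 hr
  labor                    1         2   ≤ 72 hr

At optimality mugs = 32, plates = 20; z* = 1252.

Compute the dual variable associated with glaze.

0

At the optimum: glaze uses 180 of 194 (slack = 14); wheel time uses 164 of 164 (binding); labor uses 72 of 72 (binding).
By complementary slackness, y = 0 for the non-binding constraint.
The binding rows give the dual system: 2·y_wheel time + 1·y_labor = 16 and 5·y_wheel time + 2·y_labor = 37.
Solving: y_wheel time = 5, y_labor = 6.
Shadow price of glaze = 0.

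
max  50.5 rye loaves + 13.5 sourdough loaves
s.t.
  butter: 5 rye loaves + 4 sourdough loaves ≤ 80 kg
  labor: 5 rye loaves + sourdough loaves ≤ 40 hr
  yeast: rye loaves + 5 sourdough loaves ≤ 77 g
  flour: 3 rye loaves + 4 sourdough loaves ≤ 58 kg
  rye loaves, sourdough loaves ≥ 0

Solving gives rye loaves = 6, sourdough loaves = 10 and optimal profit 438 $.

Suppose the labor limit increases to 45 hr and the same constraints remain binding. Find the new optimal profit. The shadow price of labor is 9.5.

485.5

Δb = 5, so new z* = 438 + (9.5)·(5) = 438 + 47.5 = 485.5.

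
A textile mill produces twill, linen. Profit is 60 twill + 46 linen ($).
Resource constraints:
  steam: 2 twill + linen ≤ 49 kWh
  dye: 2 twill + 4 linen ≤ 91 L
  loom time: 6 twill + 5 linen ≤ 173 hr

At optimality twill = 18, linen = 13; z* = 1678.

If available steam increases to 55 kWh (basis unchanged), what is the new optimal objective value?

1714

Check each constraint at x*: steam 49/49 (tight); dye 88/91 (slack 3); loom time 173/173 (tight).
Slack constraints have shadow price 0 (complementary slackness).
From A_Bᵀ y = c: 2·y_steam + 6·y_loom time = 60; 1·y_steam + 5·y_loom time = 46.
→ y_steam = 6 and y_loom time = 8.
Δz = y_steam·Δb = 6 × (6) = 36, so new z* = 1678 + 36 = 1714.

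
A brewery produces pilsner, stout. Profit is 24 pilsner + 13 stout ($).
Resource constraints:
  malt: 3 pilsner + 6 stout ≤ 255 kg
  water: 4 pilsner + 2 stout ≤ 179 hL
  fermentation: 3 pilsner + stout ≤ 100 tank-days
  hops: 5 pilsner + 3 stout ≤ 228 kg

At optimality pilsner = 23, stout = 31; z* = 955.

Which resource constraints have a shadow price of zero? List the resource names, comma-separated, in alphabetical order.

hops, water

malt: 255/255 (binding)
water: 154/179 (slack 25)
fermentation: 100/100 (binding)
hops: 208/228 (slack 20)
By complementary slackness, a constraint with positive slack has shadow price 0 → hops, water.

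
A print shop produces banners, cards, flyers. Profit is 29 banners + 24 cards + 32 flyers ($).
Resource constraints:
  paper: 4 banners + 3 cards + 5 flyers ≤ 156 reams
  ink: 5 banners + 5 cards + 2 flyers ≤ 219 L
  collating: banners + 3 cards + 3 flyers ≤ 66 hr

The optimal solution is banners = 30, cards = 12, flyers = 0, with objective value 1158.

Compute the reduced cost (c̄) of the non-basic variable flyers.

At the optimum: paper uses 156 of 156 (binding); ink uses 210 of 219 (slack = 9); collating uses 66 of 66 (binding).
Since ink is not tight, its dual is 0.
From A_Bᵀ y = c: 4·y_paper + 1·y_collating = 29; 3·y_paper + 3·y_collating = 24.
→ y_paper = 7 and y_collating = 1.
Reduced cost of flyers: c₃ − yᵀa₃ = 32 − (7·5 + 1·3) = 32 − 38 = -6.

-6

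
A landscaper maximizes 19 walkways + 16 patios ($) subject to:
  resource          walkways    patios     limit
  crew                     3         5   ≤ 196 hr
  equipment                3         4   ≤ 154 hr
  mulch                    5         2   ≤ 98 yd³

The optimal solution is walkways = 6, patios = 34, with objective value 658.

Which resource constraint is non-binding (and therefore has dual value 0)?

crew

crew: 188/196 (slack 8)
equipment: 154/154 (binding)
mulch: 98/98 (binding)
By complementary slackness, a constraint with positive slack has shadow price 0 → crew.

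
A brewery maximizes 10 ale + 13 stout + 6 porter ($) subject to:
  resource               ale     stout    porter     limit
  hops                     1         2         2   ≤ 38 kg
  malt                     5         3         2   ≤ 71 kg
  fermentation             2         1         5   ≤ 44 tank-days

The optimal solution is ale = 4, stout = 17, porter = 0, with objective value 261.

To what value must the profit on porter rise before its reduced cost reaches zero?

12

Check each constraint at x*: hops 38/38 (tight); malt 71/71 (tight); fermentation 25/44 (slack 19).
By complementary slackness, y = 0 for the non-binding constraint.
From A_Bᵀ y = c: 1·y_hops + 5·y_malt = 10; 2·y_hops + 3·y_malt = 13.
Solving: y_hops = 5, y_malt = 1.
porter enters the basis when its profit ≥ yᵀa₃ = 5·2 + 1·2 = 12.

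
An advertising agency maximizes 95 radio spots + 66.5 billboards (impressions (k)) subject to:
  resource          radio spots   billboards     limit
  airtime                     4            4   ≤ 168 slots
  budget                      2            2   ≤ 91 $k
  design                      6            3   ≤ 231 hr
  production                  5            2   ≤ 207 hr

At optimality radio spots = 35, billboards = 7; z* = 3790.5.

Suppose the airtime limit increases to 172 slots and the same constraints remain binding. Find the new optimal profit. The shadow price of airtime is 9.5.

3828.5

Δb = 4, so new z* = 3790.5 + (9.5)·(4) = 3790.5 + 38 = 3828.5.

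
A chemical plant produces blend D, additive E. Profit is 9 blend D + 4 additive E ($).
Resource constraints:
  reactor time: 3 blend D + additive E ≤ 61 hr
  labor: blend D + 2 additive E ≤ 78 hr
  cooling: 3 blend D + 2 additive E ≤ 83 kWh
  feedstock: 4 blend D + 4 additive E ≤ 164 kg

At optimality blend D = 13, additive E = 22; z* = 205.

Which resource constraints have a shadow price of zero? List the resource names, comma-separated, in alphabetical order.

feedstock, labor

reactor time: 61/61 (binding)
labor: 57/78 (slack 21)
cooling: 83/83 (binding)
feedstock: 140/164 (slack 24)
By complementary slackness, a constraint with positive slack has shadow price 0 → feedstock, labor.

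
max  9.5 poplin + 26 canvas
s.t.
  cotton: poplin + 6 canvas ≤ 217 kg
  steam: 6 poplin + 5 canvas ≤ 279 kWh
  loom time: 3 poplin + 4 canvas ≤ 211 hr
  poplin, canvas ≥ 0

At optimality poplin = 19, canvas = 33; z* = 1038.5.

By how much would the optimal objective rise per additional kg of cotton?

Binding: cotton and steam. Non-binding: loom time (22 unused).
Slack constraints have shadow price 0 (complementary slackness).
The binding rows give the dual system: 1·y_cotton + 6·y_steam = 9.5 and 6·y_cotton + 5·y_steam = 26.
→ y_cotton = 3.5 and y_steam = 1.
Shadow price of cotton = 3.5.

3.5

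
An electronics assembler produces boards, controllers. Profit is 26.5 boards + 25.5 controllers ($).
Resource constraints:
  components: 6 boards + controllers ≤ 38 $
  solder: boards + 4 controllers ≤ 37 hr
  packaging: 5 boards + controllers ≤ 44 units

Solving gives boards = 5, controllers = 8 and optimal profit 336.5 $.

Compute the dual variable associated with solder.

5.5

Binding: components and solder. Non-binding: packaging (11 unused).
Slack constraints have shadow price 0 (complementary slackness).
The binding rows give the dual system: 6·y_components + 1·y_solder = 26.5 and 1·y_components + 4·y_solder = 25.5.
This yields shadow prices y_components = 3.5, y_solder = 5.5.
Shadow price of solder = 5.5.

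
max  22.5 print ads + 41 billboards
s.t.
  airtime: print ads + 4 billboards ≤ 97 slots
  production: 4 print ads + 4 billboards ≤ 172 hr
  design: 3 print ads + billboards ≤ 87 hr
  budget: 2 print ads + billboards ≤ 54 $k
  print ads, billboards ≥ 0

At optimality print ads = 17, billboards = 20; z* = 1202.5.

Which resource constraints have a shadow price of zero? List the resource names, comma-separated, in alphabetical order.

airtime: 97/97 (binding)
production: 148/172 (slack 24)
design: 71/87 (slack 16)
budget: 54/54 (binding)
By complementary slackness, a constraint with positive slack has shadow price 0 → design, production.

design, production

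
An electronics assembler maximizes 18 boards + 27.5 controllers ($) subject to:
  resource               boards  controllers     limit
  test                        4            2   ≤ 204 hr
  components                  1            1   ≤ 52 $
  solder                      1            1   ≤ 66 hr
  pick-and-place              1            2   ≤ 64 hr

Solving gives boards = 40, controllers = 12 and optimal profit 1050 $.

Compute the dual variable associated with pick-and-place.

9.5

At the optimum: test uses 184 of 204 (slack = 20); components uses 52 of 52 (binding); solder uses 52 of 66 (slack = 14); pick-and-place uses 64 of 64 (binding).
By complementary slackness, y = 0 for the non-binding constraints.
The binding rows give the dual system: 1·y_components + 1·y_pick-and-place = 18 and 1·y_components + 2·y_pick-and-place = 27.5.
→ y_components = 8.5 and y_pick-and-place = 9.5.
Shadow price of pick-and-place = 9.5.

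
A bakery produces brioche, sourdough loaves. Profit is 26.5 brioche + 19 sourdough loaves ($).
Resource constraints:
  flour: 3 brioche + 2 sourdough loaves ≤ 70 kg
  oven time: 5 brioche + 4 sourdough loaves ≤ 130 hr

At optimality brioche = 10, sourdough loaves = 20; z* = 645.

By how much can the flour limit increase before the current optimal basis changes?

8

Binding constraints: flour, oven time. The basis is B = [[3,2],[5,4]] with det 2.
Per unit increase in flour, x* moves by d = (2, -2.5).
The basis stays optimal until sourdough loaves reaches 0; allowable increase = 8 kg.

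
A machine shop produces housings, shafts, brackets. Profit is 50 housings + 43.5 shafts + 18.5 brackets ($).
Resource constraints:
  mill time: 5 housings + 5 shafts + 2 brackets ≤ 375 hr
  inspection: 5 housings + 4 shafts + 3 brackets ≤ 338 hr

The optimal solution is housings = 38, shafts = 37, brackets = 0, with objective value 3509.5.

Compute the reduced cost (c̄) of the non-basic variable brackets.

Check each constraint at x*: mill time 375/375 (tight); inspection 338/338 (tight).
From A_Bᵀ y = c: 5·y_mill time + 5·y_inspection = 50; 5·y_mill time + 4·y_inspection = 43.5.
This yields shadow prices y_mill time = 3.5, y_inspection = 6.5.
Reduced cost of brackets: c₃ − yᵀa₃ = 18.5 − (3.5·2 + 6.5·3) = 18.5 − 26.5 = -8.

-8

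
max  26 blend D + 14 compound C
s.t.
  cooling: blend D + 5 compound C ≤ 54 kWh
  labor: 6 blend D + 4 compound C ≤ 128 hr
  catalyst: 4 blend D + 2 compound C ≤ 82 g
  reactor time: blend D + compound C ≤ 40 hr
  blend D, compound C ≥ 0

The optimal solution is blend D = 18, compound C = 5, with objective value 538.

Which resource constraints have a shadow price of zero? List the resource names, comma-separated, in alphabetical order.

cooling, reactor time

cooling: 43/54 (slack 11)
labor: 128/128 (binding)
catalyst: 82/82 (binding)
reactor time: 23/40 (slack 17)
By complementary slackness, a constraint with positive slack has shadow price 0 → cooling, reactor time.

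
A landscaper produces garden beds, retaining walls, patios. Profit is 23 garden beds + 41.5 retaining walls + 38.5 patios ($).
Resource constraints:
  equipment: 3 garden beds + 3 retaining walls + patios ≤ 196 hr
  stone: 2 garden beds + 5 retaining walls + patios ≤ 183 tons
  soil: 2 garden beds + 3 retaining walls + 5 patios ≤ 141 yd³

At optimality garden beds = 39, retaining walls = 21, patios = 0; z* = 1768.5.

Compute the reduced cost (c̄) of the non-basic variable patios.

-5

Check each constraint at x*: equipment 180/196 (slack 16); stone 183/183 (tight); soil 141/141 (tight).
Since equipment is not tight, its dual is 0.
The binding rows give the dual system: 2·y_stone + 2·y_soil = 23 and 5·y_stone + 3·y_soil = 41.5.
Solving: y_stone = 3.5, y_soil = 8.
Reduced cost of patios: c₃ − yᵀa₃ = 38.5 − (3.5·1 + 8·5) = 38.5 − 43.5 = -5.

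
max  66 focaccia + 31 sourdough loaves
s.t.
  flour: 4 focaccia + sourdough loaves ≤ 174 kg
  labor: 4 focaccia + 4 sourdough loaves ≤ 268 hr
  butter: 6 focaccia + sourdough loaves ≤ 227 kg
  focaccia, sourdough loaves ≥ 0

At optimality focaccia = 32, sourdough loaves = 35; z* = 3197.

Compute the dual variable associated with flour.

0

Binding: labor and butter. Non-binding: flour (11 unused).
Slack constraints have shadow price 0 (complementary slackness).
Dual feasibility on the basic columns requires 4·y_labor + 6·y_butter = 66, 4·y_labor + 1·y_butter = 31.
This yields shadow prices y_labor = 6, y_butter = 7.
Shadow price of flour = 0.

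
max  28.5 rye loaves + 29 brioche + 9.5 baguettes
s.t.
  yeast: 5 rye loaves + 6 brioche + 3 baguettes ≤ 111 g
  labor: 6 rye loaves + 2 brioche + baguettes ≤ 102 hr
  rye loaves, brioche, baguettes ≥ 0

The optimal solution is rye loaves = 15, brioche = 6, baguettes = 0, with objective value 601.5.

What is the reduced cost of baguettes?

Check each constraint at x*: yeast 111/111 (tight); labor 102/102 (tight).
Dual feasibility on the basic columns requires 5·y_yeast + 6·y_labor = 28.5, 6·y_yeast + 2·y_labor = 29.
→ y_yeast = 4.5 and y_labor = 1.
Reduced cost of baguettes: c₃ − yᵀa₃ = 9.5 − (4.5·3 + 1·1) = 9.5 − 14.5 = -5.

-5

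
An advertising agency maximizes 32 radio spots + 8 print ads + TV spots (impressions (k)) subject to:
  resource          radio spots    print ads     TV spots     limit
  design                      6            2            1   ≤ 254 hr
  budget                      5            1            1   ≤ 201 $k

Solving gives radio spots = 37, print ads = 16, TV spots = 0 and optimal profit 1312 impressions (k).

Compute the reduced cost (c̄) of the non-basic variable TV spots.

Check each constraint at x*: design 254/254 (tight); budget 201/201 (tight).
The binding rows give the dual system: 6·y_design + 5·y_budget = 32 and 2·y_design + 1·y_budget = 8.
→ y_design = 2 and y_budget = 4.
Reduced cost of TV spots: c₃ − yᵀa₃ = 1 − (2·1 + 4·1) = 1 − 6 = -5.

-5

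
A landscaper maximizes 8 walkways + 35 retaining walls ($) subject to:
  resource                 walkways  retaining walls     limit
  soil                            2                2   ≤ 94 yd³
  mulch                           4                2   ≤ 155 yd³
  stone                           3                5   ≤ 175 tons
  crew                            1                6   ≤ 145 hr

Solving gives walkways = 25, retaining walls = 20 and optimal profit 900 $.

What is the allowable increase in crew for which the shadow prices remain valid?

65

Binding constraints: stone, crew. The basis is B = [[3,5],[1,6]] with det 13.
Per unit increase in crew, x* moves by d = (-0.3846, 0.2308).
The basis stays optimal until walkways reaches 0; allowable increase = 65 hr.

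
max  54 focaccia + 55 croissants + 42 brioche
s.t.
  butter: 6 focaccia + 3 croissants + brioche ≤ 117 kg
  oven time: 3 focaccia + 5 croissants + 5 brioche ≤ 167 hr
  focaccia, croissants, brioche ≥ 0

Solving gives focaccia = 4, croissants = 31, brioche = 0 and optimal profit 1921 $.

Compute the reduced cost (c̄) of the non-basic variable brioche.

Check each constraint at x*: butter 117/117 (tight); oven time 167/167 (tight).
The binding rows give the dual system: 6·y_butter + 3·y_oven time = 54 and 3·y_butter + 5·y_oven time = 55.
Solving: y_butter = 5, y_oven time = 8.
Reduced cost of brioche: c₃ − yᵀa₃ = 42 − (5·1 + 8·5) = 42 − 45 = -3.

-3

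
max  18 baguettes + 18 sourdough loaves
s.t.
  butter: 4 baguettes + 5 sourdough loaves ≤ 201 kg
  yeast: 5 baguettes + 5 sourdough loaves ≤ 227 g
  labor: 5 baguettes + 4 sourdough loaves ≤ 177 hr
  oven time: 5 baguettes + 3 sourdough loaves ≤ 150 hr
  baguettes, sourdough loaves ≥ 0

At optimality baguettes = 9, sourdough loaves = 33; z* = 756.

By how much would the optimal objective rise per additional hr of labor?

2

Check each constraint at x*: butter 201/201 (tight); yeast 210/227 (slack 17); labor 177/177 (tight); oven time 144/150 (slack 6).
Since yeast, oven time are not tight, their duals are 0.
The binding rows give the dual system: 4·y_butter + 5·y_labor = 18 and 5·y_butter + 4·y_labor = 18.
→ y_butter = 2 and y_labor = 2.
Shadow price of labor = 2.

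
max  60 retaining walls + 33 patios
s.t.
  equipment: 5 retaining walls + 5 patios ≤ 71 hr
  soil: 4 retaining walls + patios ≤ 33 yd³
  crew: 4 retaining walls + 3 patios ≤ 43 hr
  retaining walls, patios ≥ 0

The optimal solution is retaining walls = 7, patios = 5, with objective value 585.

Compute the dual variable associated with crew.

9

At the optimum: equipment uses 60 of 71 (slack = 11); soil uses 33 of 33 (binding); crew uses 43 of 43 (binding).
Since equipment is not tight, its dual is 0.
The binding rows give the dual system: 4·y_soil + 4·y_crew = 60 and 1·y_soil + 3·y_crew = 33.
This yields shadow prices y_soil = 6, y_crew = 9.
Shadow price of crew = 9.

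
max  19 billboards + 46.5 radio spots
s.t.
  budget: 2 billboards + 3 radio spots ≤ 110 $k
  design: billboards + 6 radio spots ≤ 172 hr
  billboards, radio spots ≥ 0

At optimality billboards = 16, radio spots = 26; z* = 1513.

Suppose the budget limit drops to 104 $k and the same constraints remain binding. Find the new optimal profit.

At the optimum: budget uses 110 of 110 (binding); design uses 172 of 172 (binding).
Dual feasibility on the basic columns requires 2·y_budget + 1·y_design = 19, 3·y_budget + 6·y_design = 46.5.
Solving: y_budget = 7.5, y_design = 4.
Δz = y_budget·Δb = 7.5 × (-6) = -45, so new z* = 1513 − 45 = 1468.

1468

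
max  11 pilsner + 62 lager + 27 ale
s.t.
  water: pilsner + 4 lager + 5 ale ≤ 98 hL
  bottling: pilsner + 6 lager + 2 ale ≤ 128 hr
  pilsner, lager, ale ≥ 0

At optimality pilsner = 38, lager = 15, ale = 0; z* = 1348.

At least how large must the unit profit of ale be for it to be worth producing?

Check each constraint at x*: water 98/98 (tight); bottling 128/128 (tight).
Dual feasibility on the basic columns requires 1·y_water + 1·y_bottling = 11, 4·y_water + 6·y_bottling = 62.
→ y_water = 2 and y_bottling = 9.
ale enters the basis when its profit ≥ yᵀa₃ = 2·5 + 9·2 = 28.

28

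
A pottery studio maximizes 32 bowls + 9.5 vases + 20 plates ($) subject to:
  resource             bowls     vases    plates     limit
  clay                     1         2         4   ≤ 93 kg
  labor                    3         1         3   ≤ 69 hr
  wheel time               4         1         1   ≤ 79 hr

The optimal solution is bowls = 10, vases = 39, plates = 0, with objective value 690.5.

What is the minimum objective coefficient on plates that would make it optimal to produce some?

21.5

Binding: labor and wheel time. Non-binding: clay (5 unused).
Slack constraints have shadow price 0 (complementary slackness).
From A_Bᵀ y = c: 3·y_labor + 4·y_wheel time = 32; 1·y_labor + 1·y_wheel time = 9.5.
This yields shadow prices y_labor = 6, y_wheel time = 3.5.
plates enters the basis when its profit ≥ yᵀa₃ = 6·3 + 3.5·1 = 21.5.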